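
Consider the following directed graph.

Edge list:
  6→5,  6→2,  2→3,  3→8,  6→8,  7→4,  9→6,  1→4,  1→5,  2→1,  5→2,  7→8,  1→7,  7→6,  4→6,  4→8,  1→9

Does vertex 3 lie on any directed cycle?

No

3 lies on a cycle iff there is a path from 3 back to itself.
Exploring from 3, it never reaches itself; equivalently, its strongly connected component is a singleton.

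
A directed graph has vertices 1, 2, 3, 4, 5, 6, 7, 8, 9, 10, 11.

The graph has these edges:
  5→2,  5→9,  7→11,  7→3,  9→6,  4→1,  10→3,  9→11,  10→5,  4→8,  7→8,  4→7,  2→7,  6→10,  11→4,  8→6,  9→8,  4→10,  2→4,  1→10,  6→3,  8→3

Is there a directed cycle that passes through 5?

Yes

5 is on a cycle iff 5 can reach itself via ≥1 edge.
5 → 2 → 4 → 10 → 5 — yes.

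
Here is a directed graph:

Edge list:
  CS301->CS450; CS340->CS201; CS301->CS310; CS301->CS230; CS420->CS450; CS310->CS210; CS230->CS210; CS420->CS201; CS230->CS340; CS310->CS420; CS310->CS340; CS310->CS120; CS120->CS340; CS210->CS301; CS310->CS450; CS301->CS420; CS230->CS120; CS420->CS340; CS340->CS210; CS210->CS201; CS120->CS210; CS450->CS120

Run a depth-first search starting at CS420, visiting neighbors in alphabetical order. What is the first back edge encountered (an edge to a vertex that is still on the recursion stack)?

DFS from CS420 (visiting neighbors in alphabetical order); mark gray on enter, black on exit:
CS420 gray
  CS201 gray
  CS201 black
  CS340 gray
    CS340→CS201: CS201 black — skip
    CS210 gray
      CS210→CS201: CS201 black — skip
      CS301 gray
        CS230 gray
          CS120 gray
            CS120→CS210: CS210 is gray → back edge
First back edge: CS120 → CS210.

CS120->CS210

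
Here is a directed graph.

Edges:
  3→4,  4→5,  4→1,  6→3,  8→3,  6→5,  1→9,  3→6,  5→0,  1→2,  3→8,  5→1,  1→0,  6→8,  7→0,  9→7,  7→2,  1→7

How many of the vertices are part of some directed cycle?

A vertex is on a directed cycle iff it belongs to a strongly connected component of size ≥ 2 (or has a self-loop).
The vertices on cycles are {3, 6, 8} — 3 in total.

3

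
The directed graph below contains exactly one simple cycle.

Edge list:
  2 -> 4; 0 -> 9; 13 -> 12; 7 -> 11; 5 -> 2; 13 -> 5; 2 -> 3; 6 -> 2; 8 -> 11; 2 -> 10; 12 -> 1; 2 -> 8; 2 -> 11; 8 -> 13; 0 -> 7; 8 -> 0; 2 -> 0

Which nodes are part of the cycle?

DFS with gray/black marking from 2:
2 gray
  3 gray
  3 black
  0 gray
    9 gray
    9 black
    7 gray
      11 gray
      11 black
    7 black
  0 black
  10 gray
  10 black
  2→11: 11 black — skip
  4 gray
  4 black
  8 gray
    8→0: 0 black — skip
    8→11: 11 black — skip
    13 gray
      12 gray
        1 gray
        1 black
      12 black
      5 gray
        5→2: 2 is gray → back edge
Back edge closes the cycle 2 → 8 → 13 → 5 → 2; its vertices are {2, 5, 8, 13}.

2, 5, 8, 13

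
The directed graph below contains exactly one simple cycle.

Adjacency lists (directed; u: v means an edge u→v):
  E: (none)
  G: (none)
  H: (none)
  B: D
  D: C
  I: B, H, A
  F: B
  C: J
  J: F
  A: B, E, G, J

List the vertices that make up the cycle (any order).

DFS with gray/black marking from B:
B gray
  D gray
    C gray
      J gray
        F gray
          F→B: B is gray → back edge
Back edge closes the cycle B → D → C → J → F → B; its vertices are {B, C, D, F, J}.

B, C, D, F, J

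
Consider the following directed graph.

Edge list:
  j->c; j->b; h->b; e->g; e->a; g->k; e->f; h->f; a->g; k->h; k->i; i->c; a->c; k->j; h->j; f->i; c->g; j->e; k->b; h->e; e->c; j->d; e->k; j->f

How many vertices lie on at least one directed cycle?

9

A vertex is on a directed cycle iff it belongs to a strongly connected component of size ≥ 2 (or has a self-loop).
The vertices on cycles are {a, c, e, f, g, h, i, j, k} — 9 in total.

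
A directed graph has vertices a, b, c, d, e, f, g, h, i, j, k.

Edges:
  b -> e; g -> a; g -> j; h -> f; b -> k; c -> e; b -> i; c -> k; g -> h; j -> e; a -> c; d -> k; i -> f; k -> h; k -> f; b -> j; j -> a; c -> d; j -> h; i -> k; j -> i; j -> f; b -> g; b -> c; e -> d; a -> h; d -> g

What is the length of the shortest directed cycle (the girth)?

For each vertex v, BFS finds the shortest path from v back to v.
The shortest such closed walk is g → a → c → d → g, length 4.

4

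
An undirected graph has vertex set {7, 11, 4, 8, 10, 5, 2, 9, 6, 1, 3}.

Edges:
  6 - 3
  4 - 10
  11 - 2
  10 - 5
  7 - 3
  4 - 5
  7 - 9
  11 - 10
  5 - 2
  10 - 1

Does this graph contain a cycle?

DFS, tracking each vertex's parent; an edge to a visited non-parent vertex closes a cycle.
Start from 7:
visit 7 (parent –)
  visit 9 (parent 7)
    9–7: parent, skip
  visit 3 (parent 7)
    visit 6 (parent 3)
      6–3: parent, skip
    3–7: parent, skip
visit 11 (parent –)
  visit 10 (parent 11)
    10–11: parent, skip
    visit 4 (parent 10)
      4–10: parent, skip
      visit 5 (parent 4)
        5–10: 10 visited and ≠ parent → cycle
Cycle: 10 – 4 – 5 – 10.

Yes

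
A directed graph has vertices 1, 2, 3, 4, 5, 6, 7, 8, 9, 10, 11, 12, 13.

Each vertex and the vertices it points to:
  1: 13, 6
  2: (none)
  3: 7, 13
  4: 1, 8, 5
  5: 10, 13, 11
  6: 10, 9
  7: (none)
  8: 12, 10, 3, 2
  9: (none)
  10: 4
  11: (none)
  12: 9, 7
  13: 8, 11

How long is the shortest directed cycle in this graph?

3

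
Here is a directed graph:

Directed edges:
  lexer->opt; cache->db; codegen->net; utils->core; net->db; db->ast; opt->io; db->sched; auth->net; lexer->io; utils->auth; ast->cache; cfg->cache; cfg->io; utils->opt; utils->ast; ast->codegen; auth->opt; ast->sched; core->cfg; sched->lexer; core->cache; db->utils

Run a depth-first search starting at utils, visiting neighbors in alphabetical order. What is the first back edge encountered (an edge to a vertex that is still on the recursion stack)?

DFS from utils (visiting neighbors in alphabetical order); mark gray on enter, black on exit:
utils gray
  ast gray
    cache gray
      db gray
        db→ast: ast is gray → back edge
First back edge: db → ast.

db->ast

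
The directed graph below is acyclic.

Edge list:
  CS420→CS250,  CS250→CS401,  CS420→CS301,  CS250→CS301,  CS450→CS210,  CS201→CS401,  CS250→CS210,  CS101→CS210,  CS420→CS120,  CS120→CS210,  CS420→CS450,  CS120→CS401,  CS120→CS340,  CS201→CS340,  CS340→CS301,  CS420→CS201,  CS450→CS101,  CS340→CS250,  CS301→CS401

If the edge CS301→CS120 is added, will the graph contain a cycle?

Yes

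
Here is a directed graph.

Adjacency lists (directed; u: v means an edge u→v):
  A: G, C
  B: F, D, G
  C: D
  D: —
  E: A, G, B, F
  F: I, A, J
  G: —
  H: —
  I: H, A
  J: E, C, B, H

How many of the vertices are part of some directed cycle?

4

A vertex is on a directed cycle iff it belongs to a strongly connected component of size ≥ 2 (or has a self-loop).
The vertices on cycles are {B, E, F, J} — 4 in total.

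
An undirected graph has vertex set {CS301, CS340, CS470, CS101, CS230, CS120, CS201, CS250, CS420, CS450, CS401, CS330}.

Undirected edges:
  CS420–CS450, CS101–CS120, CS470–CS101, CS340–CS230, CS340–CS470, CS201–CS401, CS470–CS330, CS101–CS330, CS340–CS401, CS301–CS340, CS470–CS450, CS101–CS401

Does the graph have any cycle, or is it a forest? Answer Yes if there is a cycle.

Yes

DFS, tracking each vertex's parent; an edge to a visited non-parent vertex closes a cycle.
Start from CS450:
visit CS450 (parent –)
  visit CS420 (parent CS450)
    CS420–CS450: parent, skip
  visit CS470 (parent CS450)
    CS470–CS450: parent, skip
    visit CS340 (parent CS470)
      CS340–CS470: parent, skip
      visit CS401 (parent CS340)
        visit CS101 (parent CS401)
          visit CS330 (parent CS101)
            CS330–CS101: parent, skip
            CS330–CS470: CS470 visited and ≠ parent → cycle
Cycle: CS470 – CS340 – CS401 – CS101 – CS330 – CS470.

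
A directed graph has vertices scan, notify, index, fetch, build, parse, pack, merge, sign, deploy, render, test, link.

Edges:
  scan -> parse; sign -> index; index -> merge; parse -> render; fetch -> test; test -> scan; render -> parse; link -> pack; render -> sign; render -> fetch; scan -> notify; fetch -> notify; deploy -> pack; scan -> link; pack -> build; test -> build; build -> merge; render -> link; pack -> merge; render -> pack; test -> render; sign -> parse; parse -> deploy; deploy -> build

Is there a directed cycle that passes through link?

link lies on a cycle iff there is a path from link back to itself.
Exploring from link, it never reaches itself; equivalently, its strongly connected component is a singleton.

No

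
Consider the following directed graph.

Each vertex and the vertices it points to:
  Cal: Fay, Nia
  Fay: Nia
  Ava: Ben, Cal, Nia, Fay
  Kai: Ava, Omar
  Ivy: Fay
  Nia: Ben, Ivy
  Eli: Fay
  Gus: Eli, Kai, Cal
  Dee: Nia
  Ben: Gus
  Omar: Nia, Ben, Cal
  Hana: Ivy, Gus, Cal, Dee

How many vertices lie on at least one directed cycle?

10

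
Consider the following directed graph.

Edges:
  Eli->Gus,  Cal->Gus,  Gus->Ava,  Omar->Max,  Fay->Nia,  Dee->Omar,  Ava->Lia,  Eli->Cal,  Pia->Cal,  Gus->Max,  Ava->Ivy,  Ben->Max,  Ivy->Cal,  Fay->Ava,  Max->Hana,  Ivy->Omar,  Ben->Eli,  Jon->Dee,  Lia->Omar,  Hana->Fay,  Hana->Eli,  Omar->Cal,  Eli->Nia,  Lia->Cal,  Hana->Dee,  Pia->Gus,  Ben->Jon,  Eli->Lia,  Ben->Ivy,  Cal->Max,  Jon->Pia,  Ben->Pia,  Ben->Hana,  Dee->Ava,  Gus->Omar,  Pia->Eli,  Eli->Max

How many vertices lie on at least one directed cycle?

11

A vertex is on a directed cycle iff it belongs to a strongly connected component of size ≥ 2 (or has a self-loop).
The vertices on cycles are {Ava, Cal, Dee, Eli, Fay, Gus, Ivy, Lia, Max, Hana, Omar} — 11 in total.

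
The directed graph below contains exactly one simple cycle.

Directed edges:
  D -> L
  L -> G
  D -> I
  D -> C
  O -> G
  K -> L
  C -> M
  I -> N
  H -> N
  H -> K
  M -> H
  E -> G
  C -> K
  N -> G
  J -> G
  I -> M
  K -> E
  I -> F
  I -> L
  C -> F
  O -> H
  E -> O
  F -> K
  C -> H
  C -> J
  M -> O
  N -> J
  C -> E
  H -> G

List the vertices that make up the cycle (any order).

E, H, K, O

DFS with gray/black marking from H:
H gray
  N gray
    G gray
    G black
    J gray
      J→G: G black — skip
    J black
  N black
  H→G: G black — skip
  K gray
    E gray
      E→G: G black — skip
      O gray
        O→H: H is gray → back edge
Back edge closes the cycle H → K → E → O → H; its vertices are {E, H, K, O}.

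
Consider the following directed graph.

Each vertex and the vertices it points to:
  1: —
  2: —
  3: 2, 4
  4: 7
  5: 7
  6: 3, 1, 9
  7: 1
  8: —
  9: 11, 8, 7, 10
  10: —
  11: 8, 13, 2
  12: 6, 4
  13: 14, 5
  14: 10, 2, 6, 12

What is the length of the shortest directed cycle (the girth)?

For each vertex v, BFS finds the shortest path from v back to v.
The shortest such closed walk is 11 → 13 → 14 → 6 → 9 → 11, length 5.

5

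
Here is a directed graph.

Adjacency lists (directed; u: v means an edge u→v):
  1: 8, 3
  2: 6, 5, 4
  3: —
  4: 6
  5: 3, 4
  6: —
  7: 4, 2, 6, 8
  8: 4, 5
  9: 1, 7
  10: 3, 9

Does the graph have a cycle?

No

DFS with white/gray/black marking, starting from 6:
6 gray
6 black
1 gray
  8 gray
    4 gray
      4→6: 6 black — skip
    4 black
    5 gray
      3 gray
      3 black
      5→4: 4 black — skip
    5 black
  8 black
  1→3: 3 black — skip
1 black
2 gray
  2→6: 6 black — skip
  2→5: 5 black — skip
  2→4: 4 black — skip
2 black
7 gray
  7→4: 4 black — skip
  7→2: 2 black — skip
  7→6: 6 black — skip
  7→8: 8 black — skip
7 black
9 gray
  9→1: 1 black — skip
  9→7: 7 black — skip
9 black
10 gray
  10→3: 3 black — skip
  10→9: 9 black — skip
10 black
Every edge goes to a white or black vertex — no back edge, so the graph is acyclic.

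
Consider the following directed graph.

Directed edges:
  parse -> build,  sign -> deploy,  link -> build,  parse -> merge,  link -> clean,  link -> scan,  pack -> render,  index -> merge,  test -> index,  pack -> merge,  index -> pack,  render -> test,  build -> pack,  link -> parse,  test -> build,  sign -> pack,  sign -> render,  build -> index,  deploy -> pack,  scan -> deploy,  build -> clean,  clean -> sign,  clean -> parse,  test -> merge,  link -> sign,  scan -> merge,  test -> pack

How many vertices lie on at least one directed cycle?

A vertex is on a directed cycle iff it belongs to a strongly connected component of size ≥ 2 (or has a self-loop).
The vertices on cycles are {pack, sign, test, build, clean, index, parse, deploy, render} — 9 in total.

9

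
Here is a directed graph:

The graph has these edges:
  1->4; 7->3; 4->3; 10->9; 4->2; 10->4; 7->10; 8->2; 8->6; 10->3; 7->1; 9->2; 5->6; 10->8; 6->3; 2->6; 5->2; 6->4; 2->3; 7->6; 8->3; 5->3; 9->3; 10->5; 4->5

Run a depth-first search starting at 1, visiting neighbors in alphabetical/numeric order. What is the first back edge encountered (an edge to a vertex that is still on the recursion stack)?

DFS from 1 (visiting neighbors in alphabetical/numeric order); mark gray on enter, black on exit:
1 gray
  4 gray
    2 gray
      3 gray
      3 black
      6 gray
        6→3: 3 black — skip
        6→4: 4 is gray → back edge
First back edge: 6 → 4.

6→4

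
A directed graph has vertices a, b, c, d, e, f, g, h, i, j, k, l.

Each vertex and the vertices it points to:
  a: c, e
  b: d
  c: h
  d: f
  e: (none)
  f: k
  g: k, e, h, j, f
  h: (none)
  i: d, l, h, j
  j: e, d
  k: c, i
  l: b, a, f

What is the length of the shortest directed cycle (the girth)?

For each vertex v, BFS finds the shortest path from v back to v.
The shortest such closed walk is k → i → d → f → k, length 4.

4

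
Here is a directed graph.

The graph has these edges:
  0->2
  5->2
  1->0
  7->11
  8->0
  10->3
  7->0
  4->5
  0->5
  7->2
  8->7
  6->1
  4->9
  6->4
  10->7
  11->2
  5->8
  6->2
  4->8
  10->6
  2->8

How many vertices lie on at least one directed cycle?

6

A vertex is on a directed cycle iff it belongs to a strongly connected component of size ≥ 2 (or has a self-loop).
The vertices on cycles are {0, 2, 5, 7, 8, 11} — 6 in total.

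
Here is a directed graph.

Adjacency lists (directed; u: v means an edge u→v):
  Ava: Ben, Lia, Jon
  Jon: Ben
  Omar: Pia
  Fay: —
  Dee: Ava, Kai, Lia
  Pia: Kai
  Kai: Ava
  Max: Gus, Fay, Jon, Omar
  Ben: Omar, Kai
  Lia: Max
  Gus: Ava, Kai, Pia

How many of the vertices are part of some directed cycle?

9

A vertex is on a directed cycle iff it belongs to a strongly connected component of size ≥ 2 (or has a self-loop).
The vertices on cycles are {Ava, Ben, Gus, Jon, Kai, Lia, Max, Pia, Omar} — 9 in total.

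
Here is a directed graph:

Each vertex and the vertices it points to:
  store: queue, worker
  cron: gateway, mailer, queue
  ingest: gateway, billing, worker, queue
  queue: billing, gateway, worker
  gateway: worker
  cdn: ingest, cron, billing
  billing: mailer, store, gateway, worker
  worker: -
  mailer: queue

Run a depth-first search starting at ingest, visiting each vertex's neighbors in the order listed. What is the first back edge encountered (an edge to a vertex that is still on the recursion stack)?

DFS from ingest (visiting each vertex's neighbors in the order listed); mark gray on enter, black on exit:
ingest gray
  gateway gray
    worker gray
    worker black
  gateway black
  billing gray
    mailer gray
      queue gray
        queue→billing: billing is gray → back edge
First back edge: queue → billing.

queue→billing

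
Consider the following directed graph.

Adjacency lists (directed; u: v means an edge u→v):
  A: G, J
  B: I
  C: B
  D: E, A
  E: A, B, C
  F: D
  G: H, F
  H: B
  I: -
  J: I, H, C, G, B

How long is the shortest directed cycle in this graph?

4

For each vertex v, BFS finds the shortest path from v back to v.
The shortest such closed walk is D → A → G → F → D, length 4.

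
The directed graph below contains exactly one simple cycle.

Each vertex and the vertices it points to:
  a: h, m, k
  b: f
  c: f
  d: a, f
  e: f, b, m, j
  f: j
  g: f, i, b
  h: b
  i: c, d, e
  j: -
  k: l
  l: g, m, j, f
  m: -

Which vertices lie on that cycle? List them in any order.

a, d, g, i, k, l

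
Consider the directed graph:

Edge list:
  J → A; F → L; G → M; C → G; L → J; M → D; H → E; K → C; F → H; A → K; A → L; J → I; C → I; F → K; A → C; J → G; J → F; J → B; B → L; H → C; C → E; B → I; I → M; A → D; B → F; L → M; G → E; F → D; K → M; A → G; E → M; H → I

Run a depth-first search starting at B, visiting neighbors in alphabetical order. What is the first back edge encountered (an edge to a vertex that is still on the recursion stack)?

A→L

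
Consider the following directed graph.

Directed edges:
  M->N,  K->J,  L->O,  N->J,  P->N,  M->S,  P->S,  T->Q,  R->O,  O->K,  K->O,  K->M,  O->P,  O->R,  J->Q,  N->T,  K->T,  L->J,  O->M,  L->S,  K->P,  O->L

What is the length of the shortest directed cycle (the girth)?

For each vertex v, BFS finds the shortest path from v back to v.
The shortest such closed walk is O → L → O, length 2.

2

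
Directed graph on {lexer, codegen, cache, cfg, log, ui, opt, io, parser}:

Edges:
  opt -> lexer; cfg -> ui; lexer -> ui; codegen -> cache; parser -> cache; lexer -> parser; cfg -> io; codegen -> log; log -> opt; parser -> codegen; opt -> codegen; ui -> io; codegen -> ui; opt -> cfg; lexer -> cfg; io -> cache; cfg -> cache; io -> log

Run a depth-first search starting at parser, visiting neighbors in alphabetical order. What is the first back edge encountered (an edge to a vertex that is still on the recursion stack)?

io->log

DFS from parser (visiting neighbors in alphabetical order); mark gray on enter, black on exit:
parser gray
  cache gray
  cache black
  codegen gray
    codegen→cache: cache black — skip
    log gray
      opt gray
        cfg gray
          cfg→cache: cache black — skip
          io gray
            io→cache: cache black — skip
            io→log: log is gray → back edge
First back edge: io → log.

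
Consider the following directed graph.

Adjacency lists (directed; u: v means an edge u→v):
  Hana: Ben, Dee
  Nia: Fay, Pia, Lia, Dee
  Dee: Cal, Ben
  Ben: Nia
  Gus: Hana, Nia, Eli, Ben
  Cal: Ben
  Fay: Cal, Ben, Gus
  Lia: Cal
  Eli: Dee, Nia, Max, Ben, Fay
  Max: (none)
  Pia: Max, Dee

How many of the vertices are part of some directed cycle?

A vertex is on a directed cycle iff it belongs to a strongly connected component of size ≥ 2 (or has a self-loop).
The vertices on cycles are {Ben, Cal, Dee, Eli, Fay, Gus, Lia, Nia, Pia, Hana} — 10 in total.

10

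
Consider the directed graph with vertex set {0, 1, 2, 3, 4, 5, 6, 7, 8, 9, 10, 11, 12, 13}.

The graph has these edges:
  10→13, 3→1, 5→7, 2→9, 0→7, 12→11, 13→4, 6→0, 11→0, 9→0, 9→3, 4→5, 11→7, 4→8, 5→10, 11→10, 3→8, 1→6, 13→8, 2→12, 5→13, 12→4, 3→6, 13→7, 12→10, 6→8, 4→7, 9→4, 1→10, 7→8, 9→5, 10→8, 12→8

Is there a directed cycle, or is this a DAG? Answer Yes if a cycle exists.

DFS with white/gray/black marking, starting from 8:
8 gray
8 black
0 gray
  7 gray
    7→8: 8 black — skip
  7 black
0 black
1 gray
  10 gray
    13 gray
      13→8: 8 black — skip
      4 gray
        5 gray
          5→7: 7 black — skip
          5→10: 10 is gray → back edge
Back edge found, so a cycle exists: 10 → 13 → 4 → 5 → 10.

Yes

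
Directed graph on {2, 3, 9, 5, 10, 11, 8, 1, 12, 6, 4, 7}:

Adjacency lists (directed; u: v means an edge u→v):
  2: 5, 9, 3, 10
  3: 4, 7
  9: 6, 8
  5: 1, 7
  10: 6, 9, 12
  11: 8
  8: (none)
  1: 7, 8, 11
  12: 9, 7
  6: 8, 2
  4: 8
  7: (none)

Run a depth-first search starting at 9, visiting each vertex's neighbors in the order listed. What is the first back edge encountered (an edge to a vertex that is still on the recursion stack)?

DFS from 9 (visiting each vertex's neighbors in the order listed); mark gray on enter, black on exit:
9 gray
  6 gray
    8 gray
    8 black
    2 gray
      5 gray
        1 gray
          7 gray
          7 black
          1→8: 8 black — skip
          11 gray
            11→8: 8 black — skip
          11 black
        1 black
        5→7: 7 black — skip
      5 black
      2→9: 9 is gray → back edge
First back edge: 2 → 9.

2→9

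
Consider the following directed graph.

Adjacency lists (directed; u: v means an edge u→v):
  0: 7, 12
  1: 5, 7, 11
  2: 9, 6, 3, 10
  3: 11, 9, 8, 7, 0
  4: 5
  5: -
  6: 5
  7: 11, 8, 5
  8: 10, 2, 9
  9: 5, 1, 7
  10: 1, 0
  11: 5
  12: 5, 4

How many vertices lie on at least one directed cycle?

A vertex is on a directed cycle iff it belongs to a strongly connected component of size ≥ 2 (or has a self-loop).
The vertices on cycles are {0, 1, 2, 3, 7, 8, 9, 10} — 8 in total.

8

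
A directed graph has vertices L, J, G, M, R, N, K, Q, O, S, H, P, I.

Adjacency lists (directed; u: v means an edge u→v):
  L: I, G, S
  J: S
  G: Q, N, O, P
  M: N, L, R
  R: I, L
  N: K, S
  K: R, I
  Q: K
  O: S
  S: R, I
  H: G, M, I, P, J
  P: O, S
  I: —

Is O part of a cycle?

Yes

O is on a cycle iff O can reach itself via ≥1 edge.
O → S → R → L → G → O — yes.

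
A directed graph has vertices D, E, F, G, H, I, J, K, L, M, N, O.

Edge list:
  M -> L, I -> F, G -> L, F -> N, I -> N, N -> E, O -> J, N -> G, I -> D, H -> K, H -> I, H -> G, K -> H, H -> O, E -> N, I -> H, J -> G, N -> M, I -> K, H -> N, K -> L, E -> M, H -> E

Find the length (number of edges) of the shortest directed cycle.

2

For each vertex v, BFS finds the shortest path from v back to v.
The shortest such closed walk is H → I → H, length 2.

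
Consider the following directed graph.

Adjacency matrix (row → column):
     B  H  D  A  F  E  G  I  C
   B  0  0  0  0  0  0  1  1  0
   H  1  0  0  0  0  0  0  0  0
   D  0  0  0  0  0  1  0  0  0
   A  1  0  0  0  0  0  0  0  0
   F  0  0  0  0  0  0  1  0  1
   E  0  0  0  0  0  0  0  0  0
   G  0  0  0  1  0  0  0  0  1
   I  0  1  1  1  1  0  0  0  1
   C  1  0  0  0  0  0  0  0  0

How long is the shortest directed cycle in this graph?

3

For each vertex v, BFS finds the shortest path from v back to v.
The shortest such closed walk is I → C → B → I, length 3.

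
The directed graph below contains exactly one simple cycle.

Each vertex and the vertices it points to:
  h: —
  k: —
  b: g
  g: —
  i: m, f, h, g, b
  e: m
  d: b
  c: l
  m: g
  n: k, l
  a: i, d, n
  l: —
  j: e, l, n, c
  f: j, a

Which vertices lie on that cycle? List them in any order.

DFS with gray/black marking from f:
f gray
  j gray
    e gray
      m gray
        g gray
        g black
      m black
    e black
    l gray
    l black
    n gray
      k gray
      k black
      n→l: l black — skip
    n black
    c gray
      c→l: l black — skip
    c black
  j black
  a gray
    i gray
      i→m: m black — skip
      i→f: f is gray → back edge
Back edge closes the cycle f → a → i → f; its vertices are {a, f, i}.

a, f, i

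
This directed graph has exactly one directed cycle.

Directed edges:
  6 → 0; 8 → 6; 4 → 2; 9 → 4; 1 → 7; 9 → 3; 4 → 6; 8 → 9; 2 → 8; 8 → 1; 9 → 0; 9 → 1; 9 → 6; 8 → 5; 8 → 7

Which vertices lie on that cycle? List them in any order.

DFS with gray/black marking from 2:
2 gray
  8 gray
    9 gray
      1 gray
        7 gray
        7 black
      1 black
      3 gray
      3 black
      4 gray
        6 gray
          0 gray
          0 black
        6 black
        4→2: 2 is gray → back edge
Back edge closes the cycle 2 → 8 → 9 → 4 → 2; its vertices are {2, 4, 8, 9}.

2, 4, 8, 9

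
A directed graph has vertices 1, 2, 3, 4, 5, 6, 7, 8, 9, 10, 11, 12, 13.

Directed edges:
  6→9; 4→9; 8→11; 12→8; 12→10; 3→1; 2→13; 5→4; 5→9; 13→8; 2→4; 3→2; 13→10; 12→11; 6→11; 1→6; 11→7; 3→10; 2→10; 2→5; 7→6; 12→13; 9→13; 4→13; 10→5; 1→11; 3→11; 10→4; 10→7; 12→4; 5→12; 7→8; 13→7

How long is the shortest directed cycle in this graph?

For each vertex v, BFS finds the shortest path from v back to v.
The shortest such closed walk is 6 → 11 → 7 → 6, length 3.

3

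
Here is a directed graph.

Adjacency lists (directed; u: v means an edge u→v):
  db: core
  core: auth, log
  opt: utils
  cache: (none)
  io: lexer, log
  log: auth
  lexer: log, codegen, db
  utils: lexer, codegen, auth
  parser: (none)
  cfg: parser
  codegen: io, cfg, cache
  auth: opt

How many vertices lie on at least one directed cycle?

9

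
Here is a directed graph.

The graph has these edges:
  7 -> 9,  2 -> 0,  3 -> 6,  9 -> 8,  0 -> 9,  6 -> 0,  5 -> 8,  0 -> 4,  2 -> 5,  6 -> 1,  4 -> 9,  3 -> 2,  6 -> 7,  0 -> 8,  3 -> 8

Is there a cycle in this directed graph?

No

DFS with white/gray/black marking, starting from 3:
3 gray
  6 gray
    7 gray
      9 gray
        8 gray
        8 black
      9 black
    7 black
    1 gray
    1 black
    0 gray
      0→9: 9 black — skip
      0→8: 8 black — skip
      4 gray
        4→9: 9 black — skip
      4 black
    0 black
  6 black
  3→8: 8 black — skip
  2 gray
    2→0: 0 black — skip
    5 gray
      5→8: 8 black — skip
    5 black
  2 black
3 black
Every edge goes to a white or black vertex — no back edge, so the graph is acyclic.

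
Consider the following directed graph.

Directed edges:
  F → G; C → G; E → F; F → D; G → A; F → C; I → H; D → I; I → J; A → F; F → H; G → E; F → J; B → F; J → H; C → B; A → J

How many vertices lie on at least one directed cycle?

A vertex is on a directed cycle iff it belongs to a strongly connected component of size ≥ 2 (or has a self-loop).
The vertices on cycles are {A, B, C, E, F, G} — 6 in total.

6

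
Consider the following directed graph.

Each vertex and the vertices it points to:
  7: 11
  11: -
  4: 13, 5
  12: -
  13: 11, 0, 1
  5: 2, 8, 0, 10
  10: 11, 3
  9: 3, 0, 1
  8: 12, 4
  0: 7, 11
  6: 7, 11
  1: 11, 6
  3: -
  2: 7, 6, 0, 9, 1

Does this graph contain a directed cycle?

Yes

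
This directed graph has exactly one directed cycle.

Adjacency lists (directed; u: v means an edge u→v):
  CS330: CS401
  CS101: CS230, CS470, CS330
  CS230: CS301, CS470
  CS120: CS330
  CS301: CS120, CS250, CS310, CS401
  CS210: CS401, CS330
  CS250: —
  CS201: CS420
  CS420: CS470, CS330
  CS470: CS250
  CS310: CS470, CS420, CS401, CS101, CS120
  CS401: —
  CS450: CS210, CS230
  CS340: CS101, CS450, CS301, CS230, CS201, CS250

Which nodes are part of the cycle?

CS101, CS230, CS301, CS310

DFS with gray/black marking from CS301:
CS301 gray
  CS120 gray
    CS330 gray
      CS401 gray
      CS401 black
    CS330 black
  CS120 black
  CS250 gray
  CS250 black
  CS310 gray
    CS470 gray
      CS470→CS250: CS250 black — skip
    CS470 black
    CS420 gray
      CS420→CS470: CS470 black — skip
      CS420→CS330: CS330 black — skip
    CS420 black
    CS310→CS401: CS401 black — skip
    CS101 gray
      CS230 gray
        CS230→CS301: CS301 is gray → back edge
Back edge closes the cycle CS301 → CS310 → CS101 → CS230 → CS301; its vertices are {CS101, CS230, CS301, CS310}.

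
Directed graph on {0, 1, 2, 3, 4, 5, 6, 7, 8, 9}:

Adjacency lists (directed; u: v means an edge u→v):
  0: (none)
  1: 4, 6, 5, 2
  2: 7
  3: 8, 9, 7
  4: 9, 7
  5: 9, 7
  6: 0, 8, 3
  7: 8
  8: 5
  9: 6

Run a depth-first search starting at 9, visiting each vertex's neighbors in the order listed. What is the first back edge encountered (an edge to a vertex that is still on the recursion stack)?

DFS from 9 (visiting each vertex's neighbors in the order listed); mark gray on enter, black on exit:
9 gray
  6 gray
    0 gray
    0 black
    8 gray
      5 gray
        5→9: 9 is gray → back edge
First back edge: 5 → 9.

5->9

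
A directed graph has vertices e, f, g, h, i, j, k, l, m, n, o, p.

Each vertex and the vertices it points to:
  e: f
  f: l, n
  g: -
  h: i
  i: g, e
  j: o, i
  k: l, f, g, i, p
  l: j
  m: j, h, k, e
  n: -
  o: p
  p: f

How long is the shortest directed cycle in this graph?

For each vertex v, BFS finds the shortest path from v back to v.
The shortest such closed walk is j → i → e → f → l → j, length 5.

5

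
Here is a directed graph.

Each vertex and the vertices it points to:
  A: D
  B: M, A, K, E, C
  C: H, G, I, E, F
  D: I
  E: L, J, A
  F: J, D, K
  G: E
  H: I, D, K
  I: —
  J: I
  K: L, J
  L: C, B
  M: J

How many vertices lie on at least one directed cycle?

A vertex is on a directed cycle iff it belongs to a strongly connected component of size ≥ 2 (or has a self-loop).
The vertices on cycles are {B, C, E, F, G, H, K, L} — 8 in total.

8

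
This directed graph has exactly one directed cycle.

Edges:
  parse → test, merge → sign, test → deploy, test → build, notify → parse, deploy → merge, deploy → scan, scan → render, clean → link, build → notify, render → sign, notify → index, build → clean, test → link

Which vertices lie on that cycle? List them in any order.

DFS with gray/black marking from test:
test gray
  link gray
  link black
  deploy gray
    merge gray
      sign gray
      sign black
    merge black
    scan gray
      render gray
        render→sign: sign black — skip
      render black
    scan black
  deploy black
  build gray
    clean gray
      clean→link: link black — skip
    clean black
    notify gray
      parse gray
        parse→test: test is gray → back edge
Back edge closes the cycle test → build → notify → parse → test; its vertices are {test, build, parse, notify}.

test, build, parse, notify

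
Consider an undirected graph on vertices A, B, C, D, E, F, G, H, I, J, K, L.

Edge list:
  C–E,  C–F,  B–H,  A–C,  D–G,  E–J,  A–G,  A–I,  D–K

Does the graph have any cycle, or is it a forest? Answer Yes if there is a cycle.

DFS, tracking each vertex's parent; an edge to a visited non-parent vertex closes a cycle.
Start from F:
visit F (parent –)
  visit C (parent F)
    C–F: parent, skip
    visit A (parent C)
      A–C: parent, skip
      visit I (parent A)
        I–A: parent, skip
      visit G (parent A)
        G–A: parent, skip
        visit D (parent G)
          visit K (parent D)
            K–D: parent, skip
          D–G: parent, skip
    visit E (parent C)
      E–C: parent, skip
      visit J (parent E)
        J–E: parent, skip
visit B (parent –)
  visit H (parent B)
    H–B: parent, skip
visit L (parent –)
No non-parent visited neighbor found — the graph is a forest.

No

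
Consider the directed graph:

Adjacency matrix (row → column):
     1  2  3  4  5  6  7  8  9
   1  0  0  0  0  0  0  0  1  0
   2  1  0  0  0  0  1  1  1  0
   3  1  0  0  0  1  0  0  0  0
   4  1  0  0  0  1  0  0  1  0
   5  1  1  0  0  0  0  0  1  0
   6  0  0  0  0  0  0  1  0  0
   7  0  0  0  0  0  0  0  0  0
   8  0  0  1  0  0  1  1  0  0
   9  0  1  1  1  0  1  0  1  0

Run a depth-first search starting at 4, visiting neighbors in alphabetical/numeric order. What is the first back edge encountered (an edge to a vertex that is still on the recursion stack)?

DFS from 4 (visiting neighbors in alphabetical/numeric order); mark gray on enter, black on exit:
4 gray
  1 gray
    8 gray
      3 gray
        3→1: 1 is gray → back edge
First back edge: 3 → 1.

3->1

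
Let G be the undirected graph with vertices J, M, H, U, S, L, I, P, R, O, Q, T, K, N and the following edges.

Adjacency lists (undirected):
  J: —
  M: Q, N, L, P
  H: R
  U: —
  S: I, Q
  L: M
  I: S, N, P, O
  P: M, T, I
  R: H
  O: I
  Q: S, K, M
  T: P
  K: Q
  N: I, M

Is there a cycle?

DFS, tracking each vertex's parent; an edge to a visited non-parent vertex closes a cycle.
Start from U:
visit U (parent –)
visit J (parent –)
visit M (parent –)
  visit Q (parent M)
    visit S (parent Q)
      visit I (parent S)
        I–S: parent, skip
        visit N (parent I)
          N–I: parent, skip
          N–M: M visited and ≠ parent → cycle
Cycle: M – Q – S – I – N – M.

Yes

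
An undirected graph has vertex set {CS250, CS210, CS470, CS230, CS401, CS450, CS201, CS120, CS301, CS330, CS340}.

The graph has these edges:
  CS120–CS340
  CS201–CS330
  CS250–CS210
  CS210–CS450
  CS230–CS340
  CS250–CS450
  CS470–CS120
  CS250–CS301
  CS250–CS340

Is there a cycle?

Yes

DFS, tracking each vertex's parent; an edge to a visited non-parent vertex closes a cycle.
Start from CS230:
visit CS230 (parent –)
  visit CS340 (parent CS230)
    CS340–CS230: parent, skip
    visit CS250 (parent CS340)
      visit CS450 (parent CS250)
        visit CS210 (parent CS450)
          CS210–CS450: parent, skip
          CS210–CS250: CS250 visited and ≠ parent → cycle
Cycle: CS250 – CS450 – CS210 – CS250.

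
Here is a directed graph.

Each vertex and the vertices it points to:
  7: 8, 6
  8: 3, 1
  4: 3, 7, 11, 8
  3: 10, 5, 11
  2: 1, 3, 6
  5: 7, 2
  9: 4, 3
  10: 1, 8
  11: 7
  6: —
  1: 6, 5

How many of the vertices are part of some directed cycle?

8

A vertex is on a directed cycle iff it belongs to a strongly connected component of size ≥ 2 (or has a self-loop).
The vertices on cycles are {1, 2, 3, 5, 7, 8, 10, 11} — 8 in total.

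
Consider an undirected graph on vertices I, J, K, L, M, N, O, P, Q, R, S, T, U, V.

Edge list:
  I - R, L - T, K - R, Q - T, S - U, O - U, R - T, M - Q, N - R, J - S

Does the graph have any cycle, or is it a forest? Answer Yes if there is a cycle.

DFS, tracking each vertex's parent; an edge to a visited non-parent vertex closes a cycle.
Start from P:
visit P (parent –)
visit I (parent –)
  visit R (parent I)
    visit T (parent R)
      visit L (parent T)
        L–T: parent, skip
      visit Q (parent T)
        Q–T: parent, skip
        visit M (parent Q)
          M–Q: parent, skip
      T–R: parent, skip
    R–I: parent, skip
    visit N (parent R)
      N–R: parent, skip
    visit K (parent R)
      K–R: parent, skip
visit J (parent –)
  visit S (parent J)
    visit U (parent S)
      visit O (parent U)
        O–U: parent, skip
      U–S: parent, skip
    S–J: parent, skip
visit V (parent –)
No non-parent visited neighbor found — the graph is a forest.

No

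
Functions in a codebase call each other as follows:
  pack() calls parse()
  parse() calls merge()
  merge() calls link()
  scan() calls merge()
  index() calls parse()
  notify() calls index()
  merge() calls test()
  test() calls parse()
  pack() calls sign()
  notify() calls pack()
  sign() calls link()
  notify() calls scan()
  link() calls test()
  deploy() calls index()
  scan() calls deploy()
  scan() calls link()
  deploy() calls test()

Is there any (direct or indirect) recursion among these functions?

DFS with white/gray/black marking, starting from sign:
sign gray
  link gray
    test gray
      parse gray
        merge gray
          merge→link: link is gray → back edge
Back edge found, so a cycle exists: link → test → parse → merge → link.

Yes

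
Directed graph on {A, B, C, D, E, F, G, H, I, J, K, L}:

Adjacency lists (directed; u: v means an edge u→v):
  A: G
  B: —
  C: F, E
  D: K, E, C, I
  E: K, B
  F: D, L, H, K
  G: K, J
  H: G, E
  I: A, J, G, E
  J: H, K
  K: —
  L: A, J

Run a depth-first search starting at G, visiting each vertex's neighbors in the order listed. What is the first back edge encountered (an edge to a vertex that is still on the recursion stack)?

DFS from G (visiting each vertex's neighbors in the order listed); mark gray on enter, black on exit:
G gray
  K gray
  K black
  J gray
    H gray
      H→G: G is gray → back edge
First back edge: H → G.

H->G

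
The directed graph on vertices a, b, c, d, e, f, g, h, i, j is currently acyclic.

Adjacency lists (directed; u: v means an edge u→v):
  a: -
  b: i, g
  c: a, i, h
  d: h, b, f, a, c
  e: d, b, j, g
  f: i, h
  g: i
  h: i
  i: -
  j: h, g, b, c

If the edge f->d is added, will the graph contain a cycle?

Yes

Adding f→d creates a cycle iff d can already reach f.
Path from d: d → f.
So d → … → f → d is a cycle.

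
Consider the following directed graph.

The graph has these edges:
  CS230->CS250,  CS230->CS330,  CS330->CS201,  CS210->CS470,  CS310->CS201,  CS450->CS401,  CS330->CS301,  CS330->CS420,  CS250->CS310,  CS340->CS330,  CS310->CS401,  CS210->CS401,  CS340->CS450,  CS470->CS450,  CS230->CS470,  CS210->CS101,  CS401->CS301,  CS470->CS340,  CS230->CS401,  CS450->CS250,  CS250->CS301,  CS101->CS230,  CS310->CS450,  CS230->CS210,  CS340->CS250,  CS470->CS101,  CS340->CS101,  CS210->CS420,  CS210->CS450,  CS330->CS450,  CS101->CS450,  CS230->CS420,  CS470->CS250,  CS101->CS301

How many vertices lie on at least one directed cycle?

8

A vertex is on a directed cycle iff it belongs to a strongly connected component of size ≥ 2 (or has a self-loop).
The vertices on cycles are {CS101, CS210, CS230, CS250, CS310, CS340, CS450, CS470} — 8 in total.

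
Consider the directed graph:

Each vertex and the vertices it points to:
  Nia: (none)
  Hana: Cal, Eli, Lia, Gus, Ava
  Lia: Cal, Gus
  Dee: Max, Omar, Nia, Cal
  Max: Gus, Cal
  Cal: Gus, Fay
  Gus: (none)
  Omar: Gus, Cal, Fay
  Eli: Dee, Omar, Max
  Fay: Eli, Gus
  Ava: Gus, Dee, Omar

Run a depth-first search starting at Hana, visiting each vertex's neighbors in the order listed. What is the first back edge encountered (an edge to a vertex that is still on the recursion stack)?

Max→Cal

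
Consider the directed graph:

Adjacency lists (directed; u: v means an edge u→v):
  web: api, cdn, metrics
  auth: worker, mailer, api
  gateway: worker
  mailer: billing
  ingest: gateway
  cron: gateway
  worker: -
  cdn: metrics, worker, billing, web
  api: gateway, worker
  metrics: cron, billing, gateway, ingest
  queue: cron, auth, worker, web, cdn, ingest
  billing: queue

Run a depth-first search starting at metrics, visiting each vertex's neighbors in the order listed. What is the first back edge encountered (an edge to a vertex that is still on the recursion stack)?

mailer→billing

DFS from metrics (visiting each vertex's neighbors in the order listed); mark gray on enter, black on exit:
metrics gray
  cron gray
    gateway gray
      worker gray
      worker black
    gateway black
  cron black
  billing gray
    queue gray
      queue→cron: cron black — skip
      auth gray
        auth→worker: worker black — skip
        mailer gray
          mailer→billing: billing is gray → back edge
First back edge: mailer → billing.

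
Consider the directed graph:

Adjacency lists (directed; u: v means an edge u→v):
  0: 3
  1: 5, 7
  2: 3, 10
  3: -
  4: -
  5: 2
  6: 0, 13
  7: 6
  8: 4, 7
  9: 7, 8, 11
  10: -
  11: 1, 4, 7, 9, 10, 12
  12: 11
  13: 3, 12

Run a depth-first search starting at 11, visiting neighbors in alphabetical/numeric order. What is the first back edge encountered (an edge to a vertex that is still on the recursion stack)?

DFS from 11 (visiting neighbors in alphabetical/numeric order); mark gray on enter, black on exit:
11 gray
  1 gray
    5 gray
      2 gray
        3 gray
        3 black
        10 gray
        10 black
      2 black
    5 black
    7 gray
      6 gray
        0 gray
          0→3: 3 black — skip
        0 black
        13 gray
          13→3: 3 black — skip
          12 gray
            12→11: 11 is gray → back edge
First back edge: 12 → 11.

12→11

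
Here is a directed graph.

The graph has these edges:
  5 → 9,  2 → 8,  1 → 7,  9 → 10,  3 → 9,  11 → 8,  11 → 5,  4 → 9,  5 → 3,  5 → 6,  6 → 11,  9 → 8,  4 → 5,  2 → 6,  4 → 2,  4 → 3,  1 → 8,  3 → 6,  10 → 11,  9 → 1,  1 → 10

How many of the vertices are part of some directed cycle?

7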